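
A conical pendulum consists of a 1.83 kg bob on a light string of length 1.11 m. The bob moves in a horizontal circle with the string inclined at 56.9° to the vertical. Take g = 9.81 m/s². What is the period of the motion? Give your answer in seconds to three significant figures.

r = L sinθ = 0.9299 m. From T sinθ = mω²r and T cosθ = mg: tanθ = ω²r/g, so ω² = g tanθ / r = g/(L cosθ).
ω = √(g/(L cosθ)) = √(9.81/(1.11 × 0.5461)) = √16.18 = 4.023 rad/s.
Period = 2π/ω = 1.562 s.

1.56 s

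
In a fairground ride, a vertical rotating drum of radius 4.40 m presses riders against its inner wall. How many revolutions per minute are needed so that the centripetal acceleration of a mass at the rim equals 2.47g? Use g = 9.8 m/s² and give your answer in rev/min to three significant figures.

22.4 rev/min

Require ω²r = 2.47g, so ω = √(2.47 × 9.8/4.40) = 2.345 rad/s.
In rev/min: ω × 60/(2π) = 2.345 × 60/(2π) = 22.40 rev/min.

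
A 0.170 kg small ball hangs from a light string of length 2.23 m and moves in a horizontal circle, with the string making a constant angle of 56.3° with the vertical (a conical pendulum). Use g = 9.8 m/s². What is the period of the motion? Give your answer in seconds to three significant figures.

2.23 s

r = L sinθ = 1.855 m. From T sinθ = mω²r and T cosθ = mg: tanθ = ω²r/g, so ω² = g tanθ / r = g/(L cosθ).
ω = √(g/(L cosθ)) = √(9.8/(2.23 × 0.5548)) = √7.920 = 2.814 rad/s.
Period = 2π/ω = 2.233 s.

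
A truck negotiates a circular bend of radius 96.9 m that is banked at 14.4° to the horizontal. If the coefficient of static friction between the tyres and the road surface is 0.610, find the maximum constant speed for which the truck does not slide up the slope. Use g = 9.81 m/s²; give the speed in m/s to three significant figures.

31.3 m/s

At the maximum speed, friction acts down the slope at its limiting value f = μN. Radially (horizontal, toward centre): N sinθ + μN cosθ = mv²/r. Vertically: N cosθ − μN sinθ = mg.
Dividing: v² = r g (sinθ + μcosθ)/(cosθ − μsinθ).
sinθ + μcosθ = 0.2487 + 0.610×0.9686 = 0.8395; cosθ − μsinθ = 0.9686 − 0.610×0.2487 = 0.8169.
v² = 96.9 × 9.81 × 0.8395/0.8169 = 976.9 m²/s², so v = 31.26 m/s.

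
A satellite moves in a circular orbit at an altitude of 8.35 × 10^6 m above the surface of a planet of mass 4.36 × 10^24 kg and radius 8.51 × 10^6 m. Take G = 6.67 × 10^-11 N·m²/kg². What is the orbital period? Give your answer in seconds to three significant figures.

25500 s

r = R + h = 8.51 × 10^6 + 8.35 × 10^6 = 1.686 × 10^7 m. Gravity provides the centripetal force: G M m / r² = m v² / r ⇒ v = √(GM/r) = 4153 m/s.
T = 2πr/v = 2π × 1.686 × 10^7 / 4153 = 25510 s.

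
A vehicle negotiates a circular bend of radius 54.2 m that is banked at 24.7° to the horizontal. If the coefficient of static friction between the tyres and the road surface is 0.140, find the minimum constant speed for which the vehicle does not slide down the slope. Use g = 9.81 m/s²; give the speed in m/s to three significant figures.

At the minimum speed, friction acts up the slope at its limiting value f = μN. Radially (horizontal, toward centre): N sinθ − μN cosθ = mv²/r. Vertically: N cosθ + μN sinθ = mg.
Dividing: v² = r g (sinθ − μcosθ)/(cosθ + μsinθ).
sinθ − μcosθ = 0.4179 − 0.140×0.9085 = 0.2907; cosθ + μsinθ = 0.9085 + 0.140×0.4179 = 0.9670.
v² = 54.2 × 9.81 × 0.2907/0.9670 = 159.8 m²/s², so v = 12.64 m/s.

12.6 m/s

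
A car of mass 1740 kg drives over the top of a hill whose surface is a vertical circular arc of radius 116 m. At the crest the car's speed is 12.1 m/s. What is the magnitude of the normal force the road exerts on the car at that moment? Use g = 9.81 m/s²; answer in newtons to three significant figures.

14900 N

At the crest the centripetal acceleration points downward (toward the centre of the arc), so mg − N = mv²/r.
N = m(g − v²/r) = 1740 × (9.81 − (12.1)²/116) = 1740 × (9.81 − 1.262) = 1740 × 8.548 = 14870 N.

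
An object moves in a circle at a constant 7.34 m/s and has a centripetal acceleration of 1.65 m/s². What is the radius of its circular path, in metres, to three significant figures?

a_c = v²/r ⇒ r = v²/a_c = (7.34)²/1.65 = 53.88/1.65 = 32.65 m.

32.7 m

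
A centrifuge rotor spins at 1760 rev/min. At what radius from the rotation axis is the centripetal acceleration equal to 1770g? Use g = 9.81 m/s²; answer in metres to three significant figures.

ω = 1760 rev/min × 2π/60 = 184.3 rad/s.
a_c = ω²r = 1770g ⇒ r = 1770 × 9.81 / (184.3)² = 17360/33970 = 0.5112 m.

0.511 m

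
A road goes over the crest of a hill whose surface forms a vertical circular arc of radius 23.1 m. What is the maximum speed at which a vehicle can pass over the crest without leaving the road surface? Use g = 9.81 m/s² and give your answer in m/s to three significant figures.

15.1 m/s

At the crest the centre of the circle is below the vehicle, so the net downward (centripetal) force is mg − N = mv²/r.
The vehicle leaves the road when N → 0, giving v_max = √(g r) = √(9.81 × 23.1) = 15.05 m/s.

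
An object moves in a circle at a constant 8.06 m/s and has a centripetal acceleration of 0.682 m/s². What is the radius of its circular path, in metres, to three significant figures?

95.3 m

a_c = v²/r ⇒ r = v²/a_c = (8.06)²/0.682 = 64.96/0.682 = 95.25 m.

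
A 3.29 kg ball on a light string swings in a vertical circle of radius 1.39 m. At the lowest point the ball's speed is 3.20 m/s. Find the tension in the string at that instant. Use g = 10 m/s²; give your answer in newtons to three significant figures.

57.1 N

At the lowest point, T points up (toward the centre) and the weight mg points down (away from the centre), so the net inward force is T − mg = mv²/r.
T = m(v²/r + g) = 3.29 × ((3.20)²/1.39 + 10.0) = 3.29 × (7.367 + 10.0) = 3.29 × 17.37 = 57.14 N.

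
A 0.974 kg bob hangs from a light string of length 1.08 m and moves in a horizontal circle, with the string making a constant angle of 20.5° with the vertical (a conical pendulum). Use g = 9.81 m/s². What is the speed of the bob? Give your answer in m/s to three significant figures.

The radius of the circle is r = L sinθ = 1.08 × sin 20.5° = 0.3782 m.
Horizontally T sinθ = mv²/r and vertically T cosθ = mg, so tanθ = v²/(rg).
v = √(r g tanθ) = √(0.3782 × 9.81 × 0.3739) = √1.387 = 1.178 m/s.

1.18 m/s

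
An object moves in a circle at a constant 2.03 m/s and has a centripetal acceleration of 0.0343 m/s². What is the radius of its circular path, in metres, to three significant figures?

a_c = v²/r ⇒ r = v²/a_c = (2.03)²/0.0343 = 4.121/0.0343 = 120.1 m.

120 m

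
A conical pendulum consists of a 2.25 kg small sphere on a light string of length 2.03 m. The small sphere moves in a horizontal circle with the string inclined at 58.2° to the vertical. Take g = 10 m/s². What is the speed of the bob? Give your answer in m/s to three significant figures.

The radius of the circle is r = L sinθ = 2.03 × sin 58.2° = 1.725 m.
Horizontally T sinθ = mv²/r and vertically T cosθ = mg, so tanθ = v²/(rg).
v = √(r g tanθ) = √(1.725 × 10.0 × 1.613) = √27.83 = 5.275 m/s.

5.28 m/s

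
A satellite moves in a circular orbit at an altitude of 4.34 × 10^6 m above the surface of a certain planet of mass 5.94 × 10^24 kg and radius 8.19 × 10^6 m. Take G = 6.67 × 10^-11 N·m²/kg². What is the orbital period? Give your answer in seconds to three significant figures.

r = R + h = 8.19 × 10^6 + 4.34 × 10^6 = 1.253 × 10^7 m. Gravity provides the centripetal force: G M m / r² = m v² / r ⇒ v = √(GM/r) = 5623 m/s.
T = 2πr/v = 2π × 1.253 × 10^7 / 5623 = 14000 s.

14000 s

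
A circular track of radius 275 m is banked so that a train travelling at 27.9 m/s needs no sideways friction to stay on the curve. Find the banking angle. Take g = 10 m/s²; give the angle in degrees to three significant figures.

For a frictionless banked turn: horizontally N sinθ = mv²/r and vertically N cosθ = mg.
Dividing: tanθ = v²/(r g) = (27.9)²/(275 × 10.0) = 778.4/2750 = 0.2831.
θ = arctan(0.2831) = 15.80°.

15.8°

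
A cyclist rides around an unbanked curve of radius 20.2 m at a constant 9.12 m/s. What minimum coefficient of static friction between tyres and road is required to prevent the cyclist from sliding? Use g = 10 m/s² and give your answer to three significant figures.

0.412

Friction provides the centripetal force: μ_s m g = m v²/r, so μ_s = v²/(g r) = (9.120)²/(10.0 × 20.2) = 83.17/202.0 = 0.4118.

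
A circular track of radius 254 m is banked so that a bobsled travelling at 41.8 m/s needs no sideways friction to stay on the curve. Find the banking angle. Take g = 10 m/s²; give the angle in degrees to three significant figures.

For a frictionless banked turn: horizontally N sinθ = mv²/r and vertically N cosθ = mg.
Dividing: tanθ = v²/(r g) = (41.8)²/(254 × 10.0) = 1747/2540 = 0.6879.
θ = arctan(0.6879) = 34.52°.

34.5°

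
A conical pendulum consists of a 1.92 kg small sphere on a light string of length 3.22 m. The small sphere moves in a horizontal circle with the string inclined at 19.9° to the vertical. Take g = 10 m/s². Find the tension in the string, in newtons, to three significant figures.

Vertically the bob has no acceleration, so T cosθ = mg.
T = mg/cosθ = 1.92 × 10.0 / cos 19.9° = 19.20/0.9403 = 20.42 N.

20.4 N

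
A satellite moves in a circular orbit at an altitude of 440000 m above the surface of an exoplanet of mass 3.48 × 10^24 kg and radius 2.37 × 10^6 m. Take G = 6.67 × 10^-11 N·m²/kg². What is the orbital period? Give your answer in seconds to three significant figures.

1940 s

r = R + h = 2.37 × 10^6 + 440000 = 2.810 × 10^6 m. Gravity provides the centripetal force: G M m / r² = m v² / r ⇒ v = √(GM/r) = 9089 m/s.
T = 2πr/v = 2π × 2.810 × 10^6 / 9089 = 1943 s.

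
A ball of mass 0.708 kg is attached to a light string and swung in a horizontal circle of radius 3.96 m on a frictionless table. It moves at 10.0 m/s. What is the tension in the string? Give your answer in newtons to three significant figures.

The tension is the only horizontal force, so it supplies the full centripetal force: T = m v²/r = 0.708 × (10.00)²/3.96 = 0.708 × 100.0/3.96 = 17.88 N.

17.9 N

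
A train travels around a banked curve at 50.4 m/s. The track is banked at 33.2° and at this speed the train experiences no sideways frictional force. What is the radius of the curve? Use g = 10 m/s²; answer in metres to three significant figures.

388 m

Frictionless banking: tanθ = v²/(rg), so r = v²/(g tanθ).
r = (50.4)²/(10.0 × tan 33.2°) = 2540/(10.0 × 0.6544) = 2540/6.544 = 388.2 m.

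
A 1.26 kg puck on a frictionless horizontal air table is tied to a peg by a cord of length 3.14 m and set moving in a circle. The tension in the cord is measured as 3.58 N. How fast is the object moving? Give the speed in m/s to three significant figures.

2.99 m/s

T = m v²/r ⇒ v = √(T r / m) = √(3.58 × 3.14 / 1.26) = √8.922 = 2.987 m/s.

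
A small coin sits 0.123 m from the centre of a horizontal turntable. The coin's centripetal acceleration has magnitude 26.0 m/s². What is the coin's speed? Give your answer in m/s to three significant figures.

1.79 m/s

a_c = v²/r ⇒ v = √(a_c · r) = √(26.0 × 0.123) = √3.198 = 1.788 m/s.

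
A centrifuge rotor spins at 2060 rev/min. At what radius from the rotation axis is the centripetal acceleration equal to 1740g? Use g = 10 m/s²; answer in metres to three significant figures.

0.374 m

ω = 2060 rev/min × 2π/60 = 215.7 rad/s.
a_c = ω²r = 1740g ⇒ r = 1740 × 10.0 / (215.7)² = 17400/46540 = 0.3739 m.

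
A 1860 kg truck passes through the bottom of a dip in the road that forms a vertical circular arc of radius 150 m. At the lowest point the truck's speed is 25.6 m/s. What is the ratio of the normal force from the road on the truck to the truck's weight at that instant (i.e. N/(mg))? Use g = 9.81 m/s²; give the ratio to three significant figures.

At the bottom, N − mg = mv²/r, so N = m(v²/r + g) and N/(mg) = v²/(rg) + 1 = (25.6)²/(150 × 9.81) + 1 = 0.4454 + 1 = 1.445.

1.45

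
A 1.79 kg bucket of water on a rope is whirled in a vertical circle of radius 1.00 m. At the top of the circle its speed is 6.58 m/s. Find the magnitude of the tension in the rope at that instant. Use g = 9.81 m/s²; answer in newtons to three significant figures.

At the top, both T and the weight mg point inward (toward the centre), so T + mg = mv²/r.
T = m(v²/r − g) = 1.79 × ((6.58)²/1.00 − 9.81) = 1.79 × (43.30 − 9.81) = 1.79 × 33.49 = 59.94 N.

59.9 N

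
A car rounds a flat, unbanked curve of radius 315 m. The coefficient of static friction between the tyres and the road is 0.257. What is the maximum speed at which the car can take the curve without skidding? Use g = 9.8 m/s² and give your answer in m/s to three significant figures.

On a flat curve, static friction is the only horizontal force, so it must supply the full centripetal force: μ_s m g = m v²/r.
Mass cancels: v_max = √(μ_s g r) = √(0.257 × 9.8 × 315) = √793.4 = 28.17 m/s.

28.2 m/s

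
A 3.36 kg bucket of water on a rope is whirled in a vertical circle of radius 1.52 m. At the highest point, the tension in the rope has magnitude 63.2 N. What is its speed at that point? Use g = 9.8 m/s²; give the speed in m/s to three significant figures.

6.59 m/s

At the top, T + mg = mv²/r, so v = √(r(T/m + g)) = √(1.52 × (63.2/3.36 + 9.8)) = √(1.52 × 28.61) = √43.49 = 6.594 m/s.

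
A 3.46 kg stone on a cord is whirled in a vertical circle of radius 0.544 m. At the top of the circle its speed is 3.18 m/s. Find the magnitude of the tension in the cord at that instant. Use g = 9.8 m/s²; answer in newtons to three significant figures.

At the top, both T and the weight mg point inward (toward the centre), so T + mg = mv²/r.
T = m(v²/r − g) = 3.46 × ((3.18)²/0.544 − 9.8) = 3.46 × (18.59 − 9.8) = 3.46 × 8.789 = 30.41 N.

30.4 N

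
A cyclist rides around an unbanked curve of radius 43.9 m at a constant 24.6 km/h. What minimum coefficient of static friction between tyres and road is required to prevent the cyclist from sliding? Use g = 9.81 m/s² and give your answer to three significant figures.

0.108

v = 24.6/3.6 = 6.833 m/s.
Friction provides the centripetal force: μ_s m g = m v²/r, so μ_s = v²/(g r) = (6.833)²/(9.81 × 43.9) = 46.69/430.7 = 0.1084.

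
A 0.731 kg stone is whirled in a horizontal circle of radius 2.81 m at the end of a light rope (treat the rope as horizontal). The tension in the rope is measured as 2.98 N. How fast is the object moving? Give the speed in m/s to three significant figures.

T = m v²/r ⇒ v = √(T r / m) = √(2.98 × 2.81 / 0.731) = √11.46 = 3.385 m/s.

3.38 m/s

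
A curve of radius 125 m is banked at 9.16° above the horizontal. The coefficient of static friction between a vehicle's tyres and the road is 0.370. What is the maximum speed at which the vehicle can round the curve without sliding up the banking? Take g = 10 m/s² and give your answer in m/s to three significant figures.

26.6 m/s

At the maximum speed, friction acts down the slope at its limiting value f = μN. Radially (horizontal, toward centre): N sinθ + μN cosθ = mv²/r. Vertically: N cosθ − μN sinθ = mg.
Dividing: v² = r g (sinθ + μcosθ)/(cosθ − μsinθ).
sinθ + μcosθ = 0.1592 + 0.370×0.9872 = 0.5245; cosθ − μsinθ = 0.9872 − 0.370×0.1592 = 0.9283.
v² = 125 × 10.0 × 0.5245/0.9283 = 706.2 m²/s², so v = 26.57 m/s.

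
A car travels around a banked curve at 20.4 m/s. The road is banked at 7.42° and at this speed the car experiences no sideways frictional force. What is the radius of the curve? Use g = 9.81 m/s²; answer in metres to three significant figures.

Frictionless banking: tanθ = v²/(rg), so r = v²/(g tanθ).
r = (20.4)²/(9.81 × tan 7.42°) = 416.2/(9.81 × 0.1302) = 416.2/1.278 = 325.7 m.

326 m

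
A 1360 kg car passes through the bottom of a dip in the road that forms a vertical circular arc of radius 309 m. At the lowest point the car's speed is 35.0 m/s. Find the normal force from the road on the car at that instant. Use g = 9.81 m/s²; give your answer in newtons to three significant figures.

18700 N

At the lowest point, N points up (toward the centre) and the weight mg points down (away from the centre), so the net inward force is N − mg = mv²/r.
N = m(v²/r + g) = 1360 × ((35.0)²/309 + 9.81) = 1360 × (3.964 + 9.81) = 1360 × 13.77 = 18730 N.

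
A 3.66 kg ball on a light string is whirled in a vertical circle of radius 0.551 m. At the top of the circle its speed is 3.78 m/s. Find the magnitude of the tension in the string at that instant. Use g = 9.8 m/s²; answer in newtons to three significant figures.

59.0 N

At the top, both T and the weight mg point inward (toward the centre), so T + mg = mv²/r.
T = m(v²/r − g) = 3.66 × ((3.78)²/0.551 − 9.8) = 3.66 × (25.93 − 9.8) = 3.66 × 16.13 = 59.04 N.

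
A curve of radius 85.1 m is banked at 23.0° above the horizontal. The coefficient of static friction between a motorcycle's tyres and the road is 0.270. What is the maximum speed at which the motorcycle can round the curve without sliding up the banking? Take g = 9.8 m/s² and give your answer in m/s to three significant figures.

At the maximum speed, friction acts down the slope at its limiting value f = μN. Radially (horizontal, toward centre): N sinθ + μN cosθ = mv²/r. Vertically: N cosθ − μN sinθ = mg.
Dividing: v² = r g (sinθ + μcosθ)/(cosθ − μsinθ).
sinθ + μcosθ = 0.3907 + 0.270×0.9205 = 0.6393; cosθ − μsinθ = 0.9205 − 0.270×0.3907 = 0.8150.
v² = 85.1 × 9.8 × 0.6393/0.8150 = 654.1 m²/s², so v = 25.58 m/s.

25.6 m/s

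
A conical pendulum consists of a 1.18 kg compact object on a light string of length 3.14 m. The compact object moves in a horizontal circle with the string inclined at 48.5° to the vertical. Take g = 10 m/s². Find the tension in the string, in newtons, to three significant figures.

Vertically the bob has no acceleration, so T cosθ = mg.
T = mg/cosθ = 1.18 × 10.0 / cos 48.5° = 11.80/0.6626 = 17.81 N.

17.8 N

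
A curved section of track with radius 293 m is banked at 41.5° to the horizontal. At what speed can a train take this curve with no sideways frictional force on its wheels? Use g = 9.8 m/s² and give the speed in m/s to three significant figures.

On a frictionless banked curve, N sinθ = mv²/r and N cosθ = mg, so tanθ = v²/(rg).
v = √(r g tanθ) = √(293 × 9.8 × tan 41.5°) = √(293 × 9.8 × 0.8847) = √2540 = 50.40 m/s.

50.4 m/s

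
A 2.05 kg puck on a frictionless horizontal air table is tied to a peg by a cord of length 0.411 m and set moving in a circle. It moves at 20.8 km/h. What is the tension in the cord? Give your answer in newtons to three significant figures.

v = 20.8 km/h = 20.8/3.6 = 5.778 m/s.
The tension is the only horizontal force, so it supplies the full centripetal force: T = m v²/r = 2.05 × (5.778)²/0.411 = 2.05 × 33.38/0.411 = 166.5 N.

167 N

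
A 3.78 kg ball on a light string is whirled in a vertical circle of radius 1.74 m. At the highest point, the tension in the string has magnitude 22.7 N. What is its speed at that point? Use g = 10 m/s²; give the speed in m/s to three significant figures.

5.28 m/s

At the top, T + mg = mv²/r, so v = √(r(T/m + g)) = √(1.74 × (22.7/3.78 + 10.0)) = √(1.74 × 16.01) = √27.85 = 5.277 m/s.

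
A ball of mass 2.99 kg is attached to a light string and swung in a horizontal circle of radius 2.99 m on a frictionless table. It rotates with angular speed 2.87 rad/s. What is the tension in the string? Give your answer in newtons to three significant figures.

v = ωr = 2.87 × 2.99 = 8.581 m/s.
The tension is the only horizontal force, so it supplies the full centripetal force: T = m v²/r = 2.99 × (8.581)²/2.99 = 2.99 × 73.64/2.99 = 73.64 N.

73.6 N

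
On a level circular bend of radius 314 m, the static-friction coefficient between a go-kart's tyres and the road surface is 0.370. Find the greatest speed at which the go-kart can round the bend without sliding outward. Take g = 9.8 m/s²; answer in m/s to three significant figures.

The only inward force on a level bend is static friction, so at the limit f_s = μ_s N = μ_s m g = m v²/r.
Mass cancels: v_max = √(μ_s g r) = √(0.370 × 9.8 × 314) = √1139 = 33.74 m/s.

33.7 m/s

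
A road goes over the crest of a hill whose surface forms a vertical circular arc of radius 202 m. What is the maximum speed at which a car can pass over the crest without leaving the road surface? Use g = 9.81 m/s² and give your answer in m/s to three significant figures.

At the crest the centre of the circle is below the car, so the net downward (centripetal) force is mg − N = mv²/r.
The car leaves the road when N → 0, giving v_max = √(g r) = √(9.81 × 202) = 44.52 m/s.

44.5 m/s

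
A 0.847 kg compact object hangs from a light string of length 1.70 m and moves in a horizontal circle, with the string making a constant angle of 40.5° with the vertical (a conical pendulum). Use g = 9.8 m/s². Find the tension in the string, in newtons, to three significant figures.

10.9 N

Vertically the bob has no acceleration, so T cosθ = mg.
T = mg/cosθ = 0.847 × 9.8 / cos 40.5° = 8.301/0.7604 = 10.92 N.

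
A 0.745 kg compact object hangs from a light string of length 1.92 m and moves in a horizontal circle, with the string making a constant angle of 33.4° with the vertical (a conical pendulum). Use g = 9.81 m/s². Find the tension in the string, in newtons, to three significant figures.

Vertically the bob has no acceleration, so T cosθ = mg.
T = mg/cosθ = 0.745 × 9.81 / cos 33.4° = 7.308/0.8348 = 8.754 N.

8.75 N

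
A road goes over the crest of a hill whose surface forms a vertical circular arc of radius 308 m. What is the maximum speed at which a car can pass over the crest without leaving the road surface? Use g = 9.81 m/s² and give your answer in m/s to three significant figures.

At the crest the centre of the circle is below the car, so the net downward (centripetal) force is mg − N = mv²/r.
The car leaves the road when N → 0, giving v_max = √(g r) = √(9.81 × 308) = 54.97 m/s.

55.0 m/s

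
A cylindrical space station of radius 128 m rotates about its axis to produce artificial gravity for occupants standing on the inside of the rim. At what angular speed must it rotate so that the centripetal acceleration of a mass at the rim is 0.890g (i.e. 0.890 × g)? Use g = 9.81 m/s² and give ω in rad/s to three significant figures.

0.261 rad/s

Centripetal acceleration a_c = ω²r. Setting ω²r = 0.890g:
ω = √(0.890g / r) = √(0.890 × 9.81 / 128) = √0.06821 = 0.2612 rad/s.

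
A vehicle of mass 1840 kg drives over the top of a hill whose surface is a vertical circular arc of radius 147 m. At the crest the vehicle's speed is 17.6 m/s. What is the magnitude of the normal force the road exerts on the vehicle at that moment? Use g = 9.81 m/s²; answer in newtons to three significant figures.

14200 N

At the crest the centripetal acceleration points downward (toward the centre of the arc), so mg − N = mv²/r.
N = m(g − v²/r) = 1840 × (9.81 − (17.6)²/147) = 1840 × (9.81 − 2.107) = 1840 × 7.703 = 14170 N.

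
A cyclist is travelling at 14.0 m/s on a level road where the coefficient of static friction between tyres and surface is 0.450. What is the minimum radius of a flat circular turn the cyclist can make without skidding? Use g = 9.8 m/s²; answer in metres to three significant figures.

44.4 m

At the limit, μ_s m g = m v²/r, so r_min = v²/(μ_s g) = (14.0)²/(0.450 × 9.8) = 196.0/4.410 = 44.44 m.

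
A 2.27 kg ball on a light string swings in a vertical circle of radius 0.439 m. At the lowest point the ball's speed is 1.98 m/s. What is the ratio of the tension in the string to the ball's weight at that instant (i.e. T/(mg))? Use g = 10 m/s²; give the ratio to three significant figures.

At the bottom, T − mg = mv²/r, so T = m(v²/r + g) and T/(mg) = v²/(rg) + 1 = (1.98)²/(0.439 × 10.0) + 1 = 0.8930 + 1 = 1.893.

1.89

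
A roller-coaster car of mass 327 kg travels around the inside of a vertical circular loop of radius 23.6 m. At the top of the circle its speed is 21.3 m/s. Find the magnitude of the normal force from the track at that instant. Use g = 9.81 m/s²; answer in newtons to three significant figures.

At the top, both N and the weight mg point inward (toward the centre), so N + mg = mv²/r.
N = m(v²/r − g) = 327 × ((21.3)²/23.6 − 9.81) = 327 × (19.22 − 9.81) = 327 × 9.414 = 3078 N.

3080 N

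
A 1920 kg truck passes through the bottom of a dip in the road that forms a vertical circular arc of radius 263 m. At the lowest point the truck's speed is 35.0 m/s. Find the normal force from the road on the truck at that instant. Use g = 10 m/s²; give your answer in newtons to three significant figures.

At the lowest point, N points up (toward the centre) and the weight mg points down (away from the centre), so the net inward force is N − mg = mv²/r.
N = m(v²/r + g) = 1920 × ((35.0)²/263 + 10.0) = 1920 × (4.658 + 10.0) = 1920 × 14.66 = 28140 N.

28100 N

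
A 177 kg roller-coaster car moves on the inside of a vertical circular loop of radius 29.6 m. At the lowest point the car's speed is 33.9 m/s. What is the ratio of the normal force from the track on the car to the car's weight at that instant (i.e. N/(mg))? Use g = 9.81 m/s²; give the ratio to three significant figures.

At the bottom, N − mg = mv²/r, so N = m(v²/r + g) and N/(mg) = v²/(rg) + 1 = (33.9)²/(29.6 × 9.81) + 1 = 3.958 + 1 = 4.958.

4.96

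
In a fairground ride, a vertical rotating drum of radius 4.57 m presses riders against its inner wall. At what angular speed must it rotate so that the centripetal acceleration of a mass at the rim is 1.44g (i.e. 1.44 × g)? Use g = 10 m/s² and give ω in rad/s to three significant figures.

1.78 rad/s

Centripetal acceleration a_c = ω²r. Setting ω²r = 1.44g:
ω = √(1.44g / r) = √(1.44 × 10.0 / 4.57) = √3.151 = 1.775 rad/s.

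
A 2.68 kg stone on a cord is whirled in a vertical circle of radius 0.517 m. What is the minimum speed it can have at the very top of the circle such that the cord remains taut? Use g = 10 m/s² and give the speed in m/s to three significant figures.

At the top, both weight mg and T point toward the centre: T + mg = mv²/r.
At minimum speed T → 0, so mg = mv_min²/r ⇒ v_min = √(g r) = √(10.0 × 0.517) = 2.274 m/s.

2.27 m/s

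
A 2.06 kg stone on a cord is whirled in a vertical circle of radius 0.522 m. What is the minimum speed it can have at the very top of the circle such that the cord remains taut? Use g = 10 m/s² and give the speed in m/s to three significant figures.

2.28 m/s

At the highest point the centre is directly below, so both the weight and T act inward: T + mg = mv²/r.
At minimum speed T → 0, so mg = mv_min²/r ⇒ v_min = √(g r) = √(10.0 × 0.522) = 2.285 m/s.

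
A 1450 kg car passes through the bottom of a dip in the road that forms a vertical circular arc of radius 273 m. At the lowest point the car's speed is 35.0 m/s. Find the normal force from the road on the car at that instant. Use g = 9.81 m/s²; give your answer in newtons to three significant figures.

At the lowest point, N points up (toward the centre) and the weight mg points down (away from the centre), so the net inward force is N − mg = mv²/r.
N = m(v²/r + g) = 1450 × ((35.0)²/273 + 9.81) = 1450 × (4.487 + 9.81) = 1450 × 14.30 = 20730 N.

20700 N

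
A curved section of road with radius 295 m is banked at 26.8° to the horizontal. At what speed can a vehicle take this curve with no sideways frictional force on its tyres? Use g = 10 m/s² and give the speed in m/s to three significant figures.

38.6 m/s

On a frictionless banked curve, N sinθ = mv²/r and N cosθ = mg, so tanθ = v²/(rg).
v = √(r g tanθ) = √(295 × 10.0 × tan 26.8°) = √(295 × 10.0 × 0.5051) = √1490 = 38.60 m/s.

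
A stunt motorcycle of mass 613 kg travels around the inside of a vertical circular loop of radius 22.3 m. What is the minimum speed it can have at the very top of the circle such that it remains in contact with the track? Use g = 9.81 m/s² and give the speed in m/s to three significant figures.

14.8 m/s

At the top, both weight mg and N point toward the centre: N + mg = mv²/r.
At minimum speed N → 0, so mg = mv_min²/r ⇒ v_min = √(g r) = √(9.81 × 22.3) = 14.79 m/s.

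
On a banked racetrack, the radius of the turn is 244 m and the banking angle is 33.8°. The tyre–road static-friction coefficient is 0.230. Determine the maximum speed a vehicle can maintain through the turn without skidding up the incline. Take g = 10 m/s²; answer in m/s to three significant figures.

50.9 m/s

At the maximum speed, friction acts down the slope at its limiting value f = μN. Radially (horizontal, toward centre): N sinθ + μN cosθ = mv²/r. Vertically: N cosθ − μN sinθ = mg.
Dividing: v² = r g (sinθ + μcosθ)/(cosθ − μsinθ).
sinθ + μcosθ = 0.5563 + 0.230×0.8310 = 0.7474; cosθ − μsinθ = 0.8310 − 0.230×0.5563 = 0.7030.
v² = 244 × 10.0 × 0.7474/0.7030 = 2594 m²/s², so v = 50.93 m/s.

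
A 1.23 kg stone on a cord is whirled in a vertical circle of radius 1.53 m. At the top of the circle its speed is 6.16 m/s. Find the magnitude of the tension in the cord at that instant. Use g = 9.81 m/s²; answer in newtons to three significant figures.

At the top, both T and the weight mg point inward (toward the centre), so T + mg = mv²/r.
T = m(v²/r − g) = 1.23 × ((6.16)²/1.53 − 9.81) = 1.23 × (24.80 − 9.81) = 1.23 × 14.99 = 18.44 N.

18.4 N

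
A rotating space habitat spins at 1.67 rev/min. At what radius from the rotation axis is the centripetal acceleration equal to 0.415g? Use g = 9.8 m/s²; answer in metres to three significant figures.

133 m

ω = 1.67 rev/min × 2π/60 = 0.1749 rad/s.
a_c = ω²r = 0.415g ⇒ r = 0.415 × 9.8 / (0.1749)² = 4.067/0.03058 = 133.0 m.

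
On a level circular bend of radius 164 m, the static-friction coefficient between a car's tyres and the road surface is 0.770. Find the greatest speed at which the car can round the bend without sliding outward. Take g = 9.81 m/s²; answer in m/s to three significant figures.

35.2 m/s

On a flat curve, static friction is the only horizontal force, so it must supply the full centripetal force: μ_s m g = m v²/r.
Mass cancels: v_max = √(μ_s g r) = √(0.770 × 9.81 × 164) = √1239 = 35.20 m/s.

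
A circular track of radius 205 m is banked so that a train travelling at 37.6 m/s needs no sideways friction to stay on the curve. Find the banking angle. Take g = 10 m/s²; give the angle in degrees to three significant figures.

With no friction, the horizontal component of the normal force provides the centripetal force: N sinθ = mv²/r, while N cosθ = mg vertically.
Dividing: tanθ = v²/(r g) = (37.6)²/(205 × 10.0) = 1414/2050 = 0.6896.
θ = arctan(0.6896) = 34.59°.

34.6°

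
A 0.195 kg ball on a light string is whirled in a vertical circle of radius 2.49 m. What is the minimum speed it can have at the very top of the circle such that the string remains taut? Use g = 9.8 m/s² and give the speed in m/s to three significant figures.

4.94 m/s

At the highest point the centre is directly below, so both the weight and T act inward: T + mg = mv²/r.
At minimum speed T → 0, so mg = mv_min²/r ⇒ v_min = √(g r) = √(9.8 × 2.49) = 4.940 m/s.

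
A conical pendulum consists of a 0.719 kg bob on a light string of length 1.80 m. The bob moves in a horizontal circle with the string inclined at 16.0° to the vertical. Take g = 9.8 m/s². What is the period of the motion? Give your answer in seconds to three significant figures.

r = L sinθ = 0.4961 m. From T sinθ = mω²r and T cosθ = mg: tanθ = ω²r/g, so ω² = g tanθ / r = g/(L cosθ).
ω = √(g/(L cosθ)) = √(9.8/(1.80 × 0.9613)) = √5.664 = 2.380 rad/s.
Period = 2π/ω = 2.640 s.

2.64 s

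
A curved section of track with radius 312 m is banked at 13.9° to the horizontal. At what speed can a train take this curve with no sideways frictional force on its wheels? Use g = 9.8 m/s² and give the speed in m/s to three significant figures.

On a frictionless banked curve, N sinθ = mv²/r and N cosθ = mg, so tanθ = v²/(rg).
v = √(r g tanθ) = √(312 × 9.8 × tan 13.9°) = √(312 × 9.8 × 0.2475) = √756.7 = 27.51 m/s.

27.5 m/s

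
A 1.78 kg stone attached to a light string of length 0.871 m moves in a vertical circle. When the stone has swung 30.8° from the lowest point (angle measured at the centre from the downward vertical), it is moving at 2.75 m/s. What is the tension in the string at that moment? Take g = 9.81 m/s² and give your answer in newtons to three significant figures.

Take the radial direction toward the centre of the circle as positive. The component of the weight along the string toward the centre is −mg cos φ (φ measured from the bottom), so Newton's second law along the string gives T − mg cos φ = m v²/r.
cos 30.8° = 0.8590, so T = m(v²/r + g cos φ) = 1.78 × ((2.75)²/0.871 + 9.81 × 0.8590) = 1.78 × (8.683 + (8.426)) = 1.78 × 17.11 = 30.45 N.

30.5 N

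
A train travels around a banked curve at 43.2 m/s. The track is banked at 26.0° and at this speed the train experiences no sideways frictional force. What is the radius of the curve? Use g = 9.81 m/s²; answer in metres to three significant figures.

Frictionless banking: tanθ = v²/(rg), so r = v²/(g tanθ).
r = (43.2)²/(9.81 × tan 26.0°) = 1866/(9.81 × 0.4877) = 1866/4.785 = 390.0 m.

390 m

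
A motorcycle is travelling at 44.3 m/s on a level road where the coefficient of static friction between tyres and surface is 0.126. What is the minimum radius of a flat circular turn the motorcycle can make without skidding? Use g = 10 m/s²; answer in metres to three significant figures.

At the limit, μ_s m g = m v²/r, so r_min = v²/(μ_s g) = (44.3)²/(0.126 × 10.0) = 1962/1.260 = 1558 m.

1560 m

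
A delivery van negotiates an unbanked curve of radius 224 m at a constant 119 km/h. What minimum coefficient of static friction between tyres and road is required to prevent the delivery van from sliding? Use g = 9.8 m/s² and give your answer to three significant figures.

0.498

v = 119/3.6 = 33.06 m/s.
Friction provides the centripetal force: μ_s m g = m v²/r, so μ_s = v²/(g r) = (33.06)²/(9.8 × 224) = 1093/2195 = 0.4978.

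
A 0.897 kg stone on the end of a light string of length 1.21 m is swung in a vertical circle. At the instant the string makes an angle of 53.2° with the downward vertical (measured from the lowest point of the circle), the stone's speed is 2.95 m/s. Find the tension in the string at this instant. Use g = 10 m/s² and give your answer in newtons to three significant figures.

Take the radial direction toward the centre of the circle as positive. The component of the weight along the string toward the centre is −mg cos φ (φ measured from the bottom), so Newton's second law along the string gives T − mg cos φ = m v²/r.
cos 53.2° = 0.5990, so T = m(v²/r + g cos φ) = 0.897 × ((2.95)²/1.21 + 10.0 × 0.5990) = 0.897 × (7.192 + (5.990)) = 0.897 × 13.18 = 11.82 N.

11.8 N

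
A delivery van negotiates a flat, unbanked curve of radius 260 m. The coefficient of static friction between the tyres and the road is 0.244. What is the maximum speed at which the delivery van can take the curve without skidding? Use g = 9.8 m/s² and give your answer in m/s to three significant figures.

The only inward force on a level bend is static friction, so at the limit f_s = μ_s N = μ_s m g = m v²/r.
Mass cancels: v_max = √(μ_s g r) = √(0.244 × 9.8 × 260) = √621.7 = 24.93 m/s.

24.9 m/s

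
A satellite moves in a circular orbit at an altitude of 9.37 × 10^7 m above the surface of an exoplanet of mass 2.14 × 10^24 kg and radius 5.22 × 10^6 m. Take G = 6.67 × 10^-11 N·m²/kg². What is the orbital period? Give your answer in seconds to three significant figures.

r = R + h = 5.22 × 10^6 + 9.37 × 10^7 = 9.892 × 10^7 m. Gravity provides the centripetal force: G M m / r² = m v² / r ⇒ v = √(GM/r) = 1201 m/s.
T = 2πr/v = 2π × 9.892 × 10^7 / 1201 = 517400 s.

517000 s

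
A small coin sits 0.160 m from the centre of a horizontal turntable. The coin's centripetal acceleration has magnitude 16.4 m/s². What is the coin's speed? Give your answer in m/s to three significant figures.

a_c = v²/r ⇒ v = √(a_c · r) = √(16.4 × 0.160) = √2.624 = 1.620 m/s.

1.62 m/s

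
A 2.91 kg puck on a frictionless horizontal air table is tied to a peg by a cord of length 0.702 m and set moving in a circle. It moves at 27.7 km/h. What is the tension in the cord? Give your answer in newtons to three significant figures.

245 N

v = 27.7 km/h = 27.7/3.6 = 7.694 m/s.
The tension is the only horizontal force, so it supplies the full centripetal force: T = m v²/r = 2.91 × (7.694)²/0.702 = 2.91 × 59.20/0.702 = 245.4 N.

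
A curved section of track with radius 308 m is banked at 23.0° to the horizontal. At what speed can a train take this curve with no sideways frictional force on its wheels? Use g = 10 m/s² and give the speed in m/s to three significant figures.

36.2 m/s

On a frictionless banked curve, N sinθ = mv²/r and N cosθ = mg, so tanθ = v²/(rg).
v = √(r g tanθ) = √(308 × 10.0 × tan 23.0°) = √(308 × 10.0 × 0.4245) = √1307 = 36.16 m/s.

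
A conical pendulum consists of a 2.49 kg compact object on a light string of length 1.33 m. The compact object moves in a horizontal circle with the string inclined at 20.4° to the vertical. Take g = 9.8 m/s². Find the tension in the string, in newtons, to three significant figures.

26.0 N

Vertically the bob has no acceleration, so T cosθ = mg.
T = mg/cosθ = 2.49 × 9.8 / cos 20.4° = 24.40/0.9373 = 26.03 N.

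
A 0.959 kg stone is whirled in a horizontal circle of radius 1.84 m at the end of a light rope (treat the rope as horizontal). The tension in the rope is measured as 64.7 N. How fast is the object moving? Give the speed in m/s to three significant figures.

11.1 m/s

T = m v²/r ⇒ v = √(T r / m) = √(64.7 × 1.84 / 0.959) = √124.1 = 11.14 m/s.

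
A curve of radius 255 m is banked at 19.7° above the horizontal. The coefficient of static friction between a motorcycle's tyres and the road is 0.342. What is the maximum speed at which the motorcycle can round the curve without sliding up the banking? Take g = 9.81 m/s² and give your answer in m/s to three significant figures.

44.7 m/s

At the maximum speed, friction acts down the slope at its limiting value f = μN. Radially (horizontal, toward centre): N sinθ + μN cosθ = mv²/r. Vertically: N cosθ − μN sinθ = mg.
Dividing: v² = r g (sinθ + μcosθ)/(cosθ − μsinθ).
sinθ + μcosθ = 0.3371 + 0.342×0.9415 = 0.6591; cosθ − μsinθ = 0.9415 − 0.342×0.3371 = 0.8262.
v² = 255 × 9.81 × 0.6591/0.8262 = 1996 m²/s², so v = 44.67 m/s.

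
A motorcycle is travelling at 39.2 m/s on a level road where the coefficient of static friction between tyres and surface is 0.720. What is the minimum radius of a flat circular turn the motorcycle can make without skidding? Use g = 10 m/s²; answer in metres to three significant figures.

At the limit, μ_s m g = m v²/r, so r_min = v²/(μ_s g) = (39.2)²/(0.720 × 10.0) = 1537/7.200 = 213.4 m.

213 m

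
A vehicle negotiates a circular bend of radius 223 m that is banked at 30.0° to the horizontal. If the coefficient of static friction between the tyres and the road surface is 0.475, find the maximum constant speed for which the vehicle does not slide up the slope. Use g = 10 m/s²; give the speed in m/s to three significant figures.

At the maximum speed, friction acts down the slope at its limiting value f = μN. Radially (horizontal, toward centre): N sinθ + μN cosθ = mv²/r. Vertically: N cosθ − μN sinθ = mg.
Dividing: v² = r g (sinθ + μcosθ)/(cosθ − μsinθ).
sinθ + μcosθ = 0.5000 + 0.475×0.8660 = 0.9114; cosθ − μsinθ = 0.8660 − 0.475×0.5000 = 0.6285.
v² = 223 × 10.0 × 0.9114/0.6285 = 3234 m²/s², so v = 56.86 m/s.

56.9 m/s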